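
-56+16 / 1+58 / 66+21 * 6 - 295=-6868 / 33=-208.12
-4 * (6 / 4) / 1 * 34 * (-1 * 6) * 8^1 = 9792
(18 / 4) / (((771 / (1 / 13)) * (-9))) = -1 / 20046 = -0.00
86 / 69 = 1.25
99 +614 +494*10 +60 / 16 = 5656.75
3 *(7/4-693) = -8295/4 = -2073.75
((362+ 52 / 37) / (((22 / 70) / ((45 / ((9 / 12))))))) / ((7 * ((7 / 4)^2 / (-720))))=-46469376000 / 19943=-2330109.61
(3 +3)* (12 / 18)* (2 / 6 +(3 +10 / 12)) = 50 / 3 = 16.67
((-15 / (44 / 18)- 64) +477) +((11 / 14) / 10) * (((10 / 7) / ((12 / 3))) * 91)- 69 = 209697 / 616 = 340.42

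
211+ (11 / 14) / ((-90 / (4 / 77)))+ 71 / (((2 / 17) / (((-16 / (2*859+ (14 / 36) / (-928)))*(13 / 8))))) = 2554734889598 / 12655582065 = 201.87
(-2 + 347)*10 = 3450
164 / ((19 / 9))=77.68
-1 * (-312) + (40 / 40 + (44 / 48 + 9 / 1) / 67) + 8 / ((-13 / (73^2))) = -31003105 / 10452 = -2966.24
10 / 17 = 0.59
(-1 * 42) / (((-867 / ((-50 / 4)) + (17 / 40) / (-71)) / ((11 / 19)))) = -6560400 / 18711713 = -0.35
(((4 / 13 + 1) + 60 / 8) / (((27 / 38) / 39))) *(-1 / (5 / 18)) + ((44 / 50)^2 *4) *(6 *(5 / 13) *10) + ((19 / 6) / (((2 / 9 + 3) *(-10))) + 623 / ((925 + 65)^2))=-308348521201 / 184748850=-1669.01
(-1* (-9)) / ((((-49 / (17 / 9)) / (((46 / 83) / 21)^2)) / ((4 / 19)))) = -143888 / 2828423619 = -0.00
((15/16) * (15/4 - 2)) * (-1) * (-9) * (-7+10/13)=-76545/832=-92.00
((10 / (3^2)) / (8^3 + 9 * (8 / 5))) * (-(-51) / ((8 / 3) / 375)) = 159375 / 10528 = 15.14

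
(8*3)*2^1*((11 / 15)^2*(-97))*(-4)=751168 / 75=10015.57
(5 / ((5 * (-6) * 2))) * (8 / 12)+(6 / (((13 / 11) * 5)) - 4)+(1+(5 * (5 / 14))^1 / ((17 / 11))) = -61589 / 69615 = -0.88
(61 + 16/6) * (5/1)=955/3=318.33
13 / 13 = 1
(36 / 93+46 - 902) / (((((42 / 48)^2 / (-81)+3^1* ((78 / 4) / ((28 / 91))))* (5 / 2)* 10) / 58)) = -7975024128 / 763808225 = -10.44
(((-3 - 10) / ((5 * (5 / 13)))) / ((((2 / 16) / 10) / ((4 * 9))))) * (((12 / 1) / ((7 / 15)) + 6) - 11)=-2822976 / 7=-403282.29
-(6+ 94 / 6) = -65 / 3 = -21.67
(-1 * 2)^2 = 4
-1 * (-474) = 474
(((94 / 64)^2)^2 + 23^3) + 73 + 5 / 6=12245.49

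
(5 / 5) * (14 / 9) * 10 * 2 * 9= 280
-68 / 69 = -0.99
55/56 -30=-1625/56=-29.02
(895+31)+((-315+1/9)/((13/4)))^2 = 10313.46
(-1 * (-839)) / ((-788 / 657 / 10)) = -2756115 / 394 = -6995.22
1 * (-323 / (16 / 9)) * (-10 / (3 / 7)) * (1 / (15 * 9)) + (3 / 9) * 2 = 2309 / 72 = 32.07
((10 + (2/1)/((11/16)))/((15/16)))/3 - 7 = -1193/495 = -2.41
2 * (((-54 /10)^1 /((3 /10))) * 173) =-6228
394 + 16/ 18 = 3554/ 9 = 394.89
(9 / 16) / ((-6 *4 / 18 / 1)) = -0.42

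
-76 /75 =-1.01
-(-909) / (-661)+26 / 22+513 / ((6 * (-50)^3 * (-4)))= -1404756659 / 7271000000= -0.19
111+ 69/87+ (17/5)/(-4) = 64347/580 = 110.94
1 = 1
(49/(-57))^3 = -0.64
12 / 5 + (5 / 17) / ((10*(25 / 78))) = 1059 / 425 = 2.49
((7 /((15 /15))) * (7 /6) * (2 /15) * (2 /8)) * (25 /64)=245 /2304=0.11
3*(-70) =-210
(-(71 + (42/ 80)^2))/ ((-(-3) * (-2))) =114041/ 9600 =11.88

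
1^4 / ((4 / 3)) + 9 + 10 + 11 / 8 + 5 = 209 / 8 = 26.12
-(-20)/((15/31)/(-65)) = -8060/3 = -2686.67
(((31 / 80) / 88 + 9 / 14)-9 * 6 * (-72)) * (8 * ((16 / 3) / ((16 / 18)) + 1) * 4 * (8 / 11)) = 383265074 / 605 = 633495.99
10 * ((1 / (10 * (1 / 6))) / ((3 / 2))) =4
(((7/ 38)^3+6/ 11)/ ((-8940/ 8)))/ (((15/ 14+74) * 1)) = -466207/ 70891427706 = -0.00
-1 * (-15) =15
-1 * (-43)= 43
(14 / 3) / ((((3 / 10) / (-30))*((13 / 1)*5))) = -280 / 39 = -7.18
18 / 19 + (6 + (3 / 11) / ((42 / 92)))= 11038 / 1463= 7.54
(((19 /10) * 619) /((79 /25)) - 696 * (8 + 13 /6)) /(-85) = 1059203 /13430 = 78.87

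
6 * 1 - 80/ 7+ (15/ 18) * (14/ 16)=-1579/ 336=-4.70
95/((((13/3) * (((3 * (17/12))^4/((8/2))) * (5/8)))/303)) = 141484032/1085773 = 130.31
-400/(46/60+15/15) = -12000/53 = -226.42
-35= -35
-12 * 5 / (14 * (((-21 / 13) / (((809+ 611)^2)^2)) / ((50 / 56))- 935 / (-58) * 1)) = -287406112110000000 / 1081076438942470159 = -0.27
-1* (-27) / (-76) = -27 / 76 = -0.36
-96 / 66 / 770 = -8 / 4235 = -0.00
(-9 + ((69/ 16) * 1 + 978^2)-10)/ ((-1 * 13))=-1177193/ 16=-73574.56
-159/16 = -9.94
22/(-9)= -22/9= -2.44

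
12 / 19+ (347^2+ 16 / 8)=2287821 / 19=120411.63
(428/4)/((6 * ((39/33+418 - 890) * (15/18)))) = -1177/25895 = -0.05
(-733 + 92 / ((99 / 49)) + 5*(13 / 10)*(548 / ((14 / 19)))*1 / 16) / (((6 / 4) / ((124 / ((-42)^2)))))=-132448957 / 7334712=-18.06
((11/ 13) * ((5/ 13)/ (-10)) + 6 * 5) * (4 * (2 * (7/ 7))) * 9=364644/ 169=2157.66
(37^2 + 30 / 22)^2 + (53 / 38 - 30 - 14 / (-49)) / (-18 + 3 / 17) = 6104644803343 / 3250786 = 1877898.08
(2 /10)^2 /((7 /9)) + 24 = 24.05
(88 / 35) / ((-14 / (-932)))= 41008 / 245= 167.38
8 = 8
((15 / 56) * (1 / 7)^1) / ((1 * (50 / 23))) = 69 / 3920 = 0.02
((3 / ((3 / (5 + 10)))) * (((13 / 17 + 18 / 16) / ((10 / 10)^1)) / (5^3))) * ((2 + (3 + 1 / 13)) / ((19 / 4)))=25443 / 104975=0.24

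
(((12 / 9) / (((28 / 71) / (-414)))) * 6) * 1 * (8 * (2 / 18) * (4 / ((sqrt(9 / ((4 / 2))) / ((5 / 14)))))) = -522560 * sqrt(2) / 147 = -5027.29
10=10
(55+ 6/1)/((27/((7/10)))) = 1.58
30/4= 15/2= 7.50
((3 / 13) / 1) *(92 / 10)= 138 / 65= 2.12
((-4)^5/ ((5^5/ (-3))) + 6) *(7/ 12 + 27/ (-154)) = 1371149/ 481250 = 2.85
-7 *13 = -91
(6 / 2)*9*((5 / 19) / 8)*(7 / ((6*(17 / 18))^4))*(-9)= -0.05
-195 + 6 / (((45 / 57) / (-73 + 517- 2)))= 15821 / 5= 3164.20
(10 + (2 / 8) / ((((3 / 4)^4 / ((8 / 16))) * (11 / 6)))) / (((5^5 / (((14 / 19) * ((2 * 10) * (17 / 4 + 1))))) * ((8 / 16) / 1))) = 594664 / 1175625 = 0.51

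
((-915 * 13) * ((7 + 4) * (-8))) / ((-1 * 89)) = -1046760 / 89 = -11761.35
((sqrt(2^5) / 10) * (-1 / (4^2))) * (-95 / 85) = 19 * sqrt(2) / 680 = 0.04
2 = 2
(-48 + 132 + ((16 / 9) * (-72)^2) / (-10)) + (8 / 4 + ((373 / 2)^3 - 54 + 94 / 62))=8042641911 / 1240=6486001.54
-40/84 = -10/21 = -0.48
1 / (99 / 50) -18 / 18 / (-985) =49349 / 97515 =0.51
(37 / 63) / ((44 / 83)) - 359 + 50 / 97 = -96092869 / 268884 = -357.38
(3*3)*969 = 8721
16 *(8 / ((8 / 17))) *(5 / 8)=170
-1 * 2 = -2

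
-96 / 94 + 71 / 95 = -1223 / 4465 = -0.27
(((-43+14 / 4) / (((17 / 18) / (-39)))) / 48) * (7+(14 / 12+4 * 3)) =372801 / 544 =685.30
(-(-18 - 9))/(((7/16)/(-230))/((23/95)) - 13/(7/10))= -355488/244619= -1.45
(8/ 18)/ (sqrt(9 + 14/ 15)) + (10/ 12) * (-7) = -35/ 6 + 4 * sqrt(2235)/ 1341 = -5.69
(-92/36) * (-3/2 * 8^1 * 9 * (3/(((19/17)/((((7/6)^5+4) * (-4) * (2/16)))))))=-18733201/8208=-2282.31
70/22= 35/11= 3.18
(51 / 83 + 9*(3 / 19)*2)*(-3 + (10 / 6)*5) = 29072 / 1577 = 18.44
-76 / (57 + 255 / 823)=-31274 / 23583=-1.33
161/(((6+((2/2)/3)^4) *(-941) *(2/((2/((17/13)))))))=-0.02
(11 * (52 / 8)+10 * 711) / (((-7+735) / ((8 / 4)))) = 14363 / 728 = 19.73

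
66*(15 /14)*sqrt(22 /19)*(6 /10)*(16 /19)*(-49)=-33264*sqrt(418) /361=-1883.89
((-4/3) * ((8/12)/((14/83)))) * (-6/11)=664/231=2.87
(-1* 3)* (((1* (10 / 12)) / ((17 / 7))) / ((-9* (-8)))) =-35 / 2448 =-0.01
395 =395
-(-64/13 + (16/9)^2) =1856/1053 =1.76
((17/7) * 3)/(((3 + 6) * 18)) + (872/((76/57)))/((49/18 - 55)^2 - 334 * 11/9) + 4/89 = 9407086657/25339726314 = 0.37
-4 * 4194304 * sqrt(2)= -16777216 * sqrt(2)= -23726566.41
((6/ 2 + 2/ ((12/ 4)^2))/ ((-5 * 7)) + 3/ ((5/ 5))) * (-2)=-5.82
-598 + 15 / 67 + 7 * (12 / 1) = -34423 / 67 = -513.78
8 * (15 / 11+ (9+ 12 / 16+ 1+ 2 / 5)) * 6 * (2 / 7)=66072 / 385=171.62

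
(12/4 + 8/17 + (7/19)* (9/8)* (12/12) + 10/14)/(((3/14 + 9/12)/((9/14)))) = 27731/9044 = 3.07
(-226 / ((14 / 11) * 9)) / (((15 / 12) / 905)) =-899932 / 63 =-14284.63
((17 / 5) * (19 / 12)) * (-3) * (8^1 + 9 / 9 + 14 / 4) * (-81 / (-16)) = -130815 / 128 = -1021.99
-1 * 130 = -130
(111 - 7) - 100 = 4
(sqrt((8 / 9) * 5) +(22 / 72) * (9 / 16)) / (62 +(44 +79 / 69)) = 759 / 473152 +46 * sqrt(10) / 7393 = 0.02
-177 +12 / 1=-165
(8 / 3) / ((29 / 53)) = 424 / 87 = 4.87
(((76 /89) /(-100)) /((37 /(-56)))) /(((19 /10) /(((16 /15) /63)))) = 256 /2222775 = 0.00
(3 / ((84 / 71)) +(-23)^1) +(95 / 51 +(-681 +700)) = 569 / 1428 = 0.40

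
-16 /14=-8 /7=-1.14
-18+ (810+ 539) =1331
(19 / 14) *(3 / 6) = 0.68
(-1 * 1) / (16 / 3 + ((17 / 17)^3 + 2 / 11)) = -33 / 215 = -0.15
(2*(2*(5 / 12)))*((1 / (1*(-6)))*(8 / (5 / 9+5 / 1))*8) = -16 / 5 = -3.20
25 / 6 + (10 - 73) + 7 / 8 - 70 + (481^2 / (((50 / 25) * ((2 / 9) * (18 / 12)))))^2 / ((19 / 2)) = 5781014472319 / 456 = 12677663316.49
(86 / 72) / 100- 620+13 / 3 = -2216357 / 3600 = -615.65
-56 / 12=-14 / 3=-4.67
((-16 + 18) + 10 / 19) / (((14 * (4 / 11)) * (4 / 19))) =33 / 14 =2.36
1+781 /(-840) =59 /840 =0.07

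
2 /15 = 0.13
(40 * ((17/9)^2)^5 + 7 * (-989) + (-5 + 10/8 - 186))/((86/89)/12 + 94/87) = 13793.91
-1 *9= -9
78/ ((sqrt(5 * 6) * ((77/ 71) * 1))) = 923 * sqrt(30)/ 385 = 13.13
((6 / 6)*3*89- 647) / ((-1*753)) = 380 / 753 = 0.50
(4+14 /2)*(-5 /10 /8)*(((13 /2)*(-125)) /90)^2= -1161875 /20736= -56.03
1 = 1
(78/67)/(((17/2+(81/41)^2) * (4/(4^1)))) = 262236/2793833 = 0.09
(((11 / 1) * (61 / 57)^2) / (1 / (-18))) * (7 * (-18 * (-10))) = -285723.32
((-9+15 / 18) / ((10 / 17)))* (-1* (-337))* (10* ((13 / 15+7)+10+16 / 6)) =-43231034 / 45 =-960689.64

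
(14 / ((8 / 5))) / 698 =0.01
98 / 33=2.97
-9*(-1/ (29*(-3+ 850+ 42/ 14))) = 9/ 24650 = 0.00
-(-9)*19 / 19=9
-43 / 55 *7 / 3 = -1.82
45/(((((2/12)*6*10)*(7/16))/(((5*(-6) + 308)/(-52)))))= -5004/91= -54.99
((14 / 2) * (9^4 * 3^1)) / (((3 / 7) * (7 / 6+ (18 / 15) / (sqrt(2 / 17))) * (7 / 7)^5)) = -337563450 / 9791+ 173604060 * sqrt(34) / 9791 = 68911.60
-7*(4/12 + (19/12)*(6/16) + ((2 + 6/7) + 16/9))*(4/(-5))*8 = 11213/45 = 249.18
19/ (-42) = -19/ 42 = -0.45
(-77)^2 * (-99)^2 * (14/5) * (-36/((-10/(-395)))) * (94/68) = -27186126531102/85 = -319836782718.85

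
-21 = -21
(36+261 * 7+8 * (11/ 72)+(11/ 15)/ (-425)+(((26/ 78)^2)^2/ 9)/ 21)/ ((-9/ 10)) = -121292248484/ 58556925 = -2071.36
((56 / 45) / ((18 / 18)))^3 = 175616 / 91125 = 1.93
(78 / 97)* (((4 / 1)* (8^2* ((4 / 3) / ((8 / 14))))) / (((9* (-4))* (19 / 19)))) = -11648 / 873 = -13.34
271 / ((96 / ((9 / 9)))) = 271 / 96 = 2.82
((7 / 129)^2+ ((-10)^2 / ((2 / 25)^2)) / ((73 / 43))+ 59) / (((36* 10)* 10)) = 11252348239 / 4373254800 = 2.57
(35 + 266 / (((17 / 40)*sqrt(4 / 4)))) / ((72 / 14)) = 26215 / 204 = 128.50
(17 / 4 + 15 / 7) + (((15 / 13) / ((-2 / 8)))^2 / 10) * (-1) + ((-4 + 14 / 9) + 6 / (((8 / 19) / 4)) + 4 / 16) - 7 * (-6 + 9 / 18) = 1038809 / 10647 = 97.57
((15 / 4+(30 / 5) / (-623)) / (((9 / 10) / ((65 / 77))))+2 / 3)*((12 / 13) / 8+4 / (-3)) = -38052535 / 7483476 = -5.08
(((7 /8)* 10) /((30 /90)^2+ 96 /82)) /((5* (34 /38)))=49077 /32164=1.53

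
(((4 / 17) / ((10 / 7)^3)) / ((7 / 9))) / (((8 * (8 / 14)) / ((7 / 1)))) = 21609 / 136000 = 0.16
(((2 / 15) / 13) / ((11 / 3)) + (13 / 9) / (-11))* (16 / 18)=-6616 / 57915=-0.11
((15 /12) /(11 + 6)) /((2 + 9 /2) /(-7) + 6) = 0.01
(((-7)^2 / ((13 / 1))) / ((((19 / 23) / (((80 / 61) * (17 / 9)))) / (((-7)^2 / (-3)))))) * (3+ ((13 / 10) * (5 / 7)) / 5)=-239257592 / 406809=-588.13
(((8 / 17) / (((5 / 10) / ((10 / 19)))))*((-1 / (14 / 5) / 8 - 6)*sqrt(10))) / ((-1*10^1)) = 677*sqrt(10) / 2261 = 0.95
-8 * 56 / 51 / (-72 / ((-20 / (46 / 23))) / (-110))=61600 / 459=134.20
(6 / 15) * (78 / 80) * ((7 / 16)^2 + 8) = 81783 / 25600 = 3.19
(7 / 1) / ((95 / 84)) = 588 / 95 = 6.19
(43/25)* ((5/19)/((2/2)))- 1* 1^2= -52/95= -0.55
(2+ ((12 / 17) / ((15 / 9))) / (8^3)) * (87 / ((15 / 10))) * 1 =116.05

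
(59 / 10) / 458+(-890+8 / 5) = -4068813 / 4580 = -888.39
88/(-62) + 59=1785/31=57.58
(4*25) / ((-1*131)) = -100 / 131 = -0.76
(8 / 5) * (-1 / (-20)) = 0.08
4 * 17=68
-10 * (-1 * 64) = 640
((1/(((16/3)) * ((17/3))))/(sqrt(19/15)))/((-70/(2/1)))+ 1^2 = 1 - 9 * sqrt(285)/180880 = 1.00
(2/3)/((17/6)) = 4/17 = 0.24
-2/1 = -2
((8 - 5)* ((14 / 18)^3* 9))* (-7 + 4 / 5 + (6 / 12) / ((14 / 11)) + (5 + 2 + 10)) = 76783 / 540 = 142.19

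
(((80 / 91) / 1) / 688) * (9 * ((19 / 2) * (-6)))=-2565 / 3913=-0.66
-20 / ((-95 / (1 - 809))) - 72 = -4600 / 19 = -242.11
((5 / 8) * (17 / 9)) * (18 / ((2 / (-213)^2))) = 482045.62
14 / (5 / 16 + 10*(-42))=-224 / 6715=-0.03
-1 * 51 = -51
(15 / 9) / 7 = 5 / 21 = 0.24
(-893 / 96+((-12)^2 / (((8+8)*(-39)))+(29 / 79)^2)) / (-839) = 73199609 / 6534776352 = 0.01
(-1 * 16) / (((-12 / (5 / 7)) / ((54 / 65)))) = 72 / 91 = 0.79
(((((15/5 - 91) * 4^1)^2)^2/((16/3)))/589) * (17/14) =24467570688/4123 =5934409.58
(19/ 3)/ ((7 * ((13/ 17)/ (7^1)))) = 323/ 39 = 8.28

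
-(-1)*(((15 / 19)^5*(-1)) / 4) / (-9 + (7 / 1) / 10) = 3796875 / 411032434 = 0.01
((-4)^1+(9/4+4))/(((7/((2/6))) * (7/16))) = 12/49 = 0.24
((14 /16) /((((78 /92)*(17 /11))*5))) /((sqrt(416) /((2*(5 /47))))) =0.00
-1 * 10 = -10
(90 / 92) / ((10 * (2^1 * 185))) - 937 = -937.00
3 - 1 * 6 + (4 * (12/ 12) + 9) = 10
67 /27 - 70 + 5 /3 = -1778 /27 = -65.85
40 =40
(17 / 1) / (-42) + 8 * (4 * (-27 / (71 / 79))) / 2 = -1434583 / 2982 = -481.08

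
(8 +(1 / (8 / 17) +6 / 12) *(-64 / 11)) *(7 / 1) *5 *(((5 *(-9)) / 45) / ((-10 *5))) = -56 / 11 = -5.09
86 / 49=1.76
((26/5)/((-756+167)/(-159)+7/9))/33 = 2067/58795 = 0.04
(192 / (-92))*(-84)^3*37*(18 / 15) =6315853824 / 115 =54920468.03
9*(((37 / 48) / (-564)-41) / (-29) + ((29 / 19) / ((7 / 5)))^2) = 36141070621 / 1543046848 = 23.42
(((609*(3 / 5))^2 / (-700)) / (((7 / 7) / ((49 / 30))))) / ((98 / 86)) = -6834807 / 25000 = -273.39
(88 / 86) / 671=4 / 2623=0.00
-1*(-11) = 11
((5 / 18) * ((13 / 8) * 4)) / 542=65 / 19512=0.00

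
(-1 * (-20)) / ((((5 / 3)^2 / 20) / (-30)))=-4320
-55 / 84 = -0.65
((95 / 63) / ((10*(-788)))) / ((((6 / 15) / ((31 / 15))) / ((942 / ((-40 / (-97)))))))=-8969881 / 3971520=-2.26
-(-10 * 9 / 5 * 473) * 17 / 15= 48246 / 5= 9649.20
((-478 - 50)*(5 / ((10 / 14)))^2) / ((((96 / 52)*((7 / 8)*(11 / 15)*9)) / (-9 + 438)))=-1041040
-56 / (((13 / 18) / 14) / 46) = -649152 / 13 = -49934.77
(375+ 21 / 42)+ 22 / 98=36821 / 98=375.72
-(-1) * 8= 8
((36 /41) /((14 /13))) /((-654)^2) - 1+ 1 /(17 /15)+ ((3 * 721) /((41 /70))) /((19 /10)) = 4281128115627 /2202761162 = 1943.53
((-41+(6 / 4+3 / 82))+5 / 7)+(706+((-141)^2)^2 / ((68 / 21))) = 2382209850415 / 19516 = 122064452.27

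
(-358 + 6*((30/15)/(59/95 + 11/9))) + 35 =-124697/394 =-316.49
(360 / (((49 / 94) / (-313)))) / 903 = -3530640 / 14749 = -239.38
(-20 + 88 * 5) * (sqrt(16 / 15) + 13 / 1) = 112 * sqrt(15) + 5460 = 5893.77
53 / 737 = 0.07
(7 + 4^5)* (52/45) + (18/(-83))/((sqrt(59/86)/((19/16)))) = 53612/45 - 171* sqrt(5074)/39176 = 1191.07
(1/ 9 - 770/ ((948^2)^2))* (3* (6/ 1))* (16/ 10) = 44870492927/ 14022029160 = 3.20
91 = 91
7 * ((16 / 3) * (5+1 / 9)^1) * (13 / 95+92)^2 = 394720526368 / 243675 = 1619864.68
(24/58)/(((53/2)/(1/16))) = 3/3074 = 0.00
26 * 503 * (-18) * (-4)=941616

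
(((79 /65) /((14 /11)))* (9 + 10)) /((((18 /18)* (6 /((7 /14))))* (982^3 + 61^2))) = 16511 /10340911187880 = 0.00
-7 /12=-0.58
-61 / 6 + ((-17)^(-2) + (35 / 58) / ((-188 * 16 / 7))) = -1537501951 / 151260288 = -10.16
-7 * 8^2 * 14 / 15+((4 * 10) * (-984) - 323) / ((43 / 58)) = -34793906 / 645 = -53944.04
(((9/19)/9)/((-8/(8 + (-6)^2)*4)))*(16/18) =-11/171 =-0.06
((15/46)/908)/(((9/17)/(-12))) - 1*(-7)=73009/10442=6.99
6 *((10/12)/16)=5/16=0.31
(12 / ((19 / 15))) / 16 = 45 / 76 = 0.59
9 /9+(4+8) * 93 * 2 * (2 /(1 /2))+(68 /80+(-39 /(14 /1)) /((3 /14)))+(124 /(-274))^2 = 3347284033 /375380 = 8917.05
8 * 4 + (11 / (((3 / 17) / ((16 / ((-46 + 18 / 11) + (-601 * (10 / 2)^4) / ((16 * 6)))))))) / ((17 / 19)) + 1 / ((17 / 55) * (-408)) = 31.71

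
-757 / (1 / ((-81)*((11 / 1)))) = 674487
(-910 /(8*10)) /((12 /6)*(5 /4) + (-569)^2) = -91 /2590108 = -0.00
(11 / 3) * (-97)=-1067 / 3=-355.67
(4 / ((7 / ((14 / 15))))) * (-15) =-8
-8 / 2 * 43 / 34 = -86 / 17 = -5.06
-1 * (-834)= 834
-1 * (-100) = 100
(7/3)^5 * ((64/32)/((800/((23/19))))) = 386561/1846800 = 0.21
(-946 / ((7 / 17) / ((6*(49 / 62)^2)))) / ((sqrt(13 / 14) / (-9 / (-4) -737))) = 24317841471*sqrt(182) / 49972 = 6564988.74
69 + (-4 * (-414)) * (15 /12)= 2139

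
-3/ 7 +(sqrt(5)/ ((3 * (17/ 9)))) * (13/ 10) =-3/ 7 +39 * sqrt(5)/ 170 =0.08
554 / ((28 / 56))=1108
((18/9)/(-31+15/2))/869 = -4/40843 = -0.00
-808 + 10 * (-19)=-998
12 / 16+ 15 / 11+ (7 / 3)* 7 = 2435 / 132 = 18.45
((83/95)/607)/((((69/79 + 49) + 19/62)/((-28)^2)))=318722656/14172961365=0.02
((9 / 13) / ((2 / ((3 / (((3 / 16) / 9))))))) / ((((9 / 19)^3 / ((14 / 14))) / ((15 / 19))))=14440 / 39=370.26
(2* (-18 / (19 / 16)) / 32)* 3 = -54 / 19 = -2.84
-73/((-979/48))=3504/979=3.58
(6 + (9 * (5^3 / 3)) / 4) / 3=133 / 4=33.25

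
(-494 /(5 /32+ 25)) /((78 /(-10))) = 1216 /483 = 2.52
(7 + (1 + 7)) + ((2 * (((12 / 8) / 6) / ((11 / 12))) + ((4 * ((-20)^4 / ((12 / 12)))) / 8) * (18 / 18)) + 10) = 880281 / 11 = 80025.55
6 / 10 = 3 / 5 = 0.60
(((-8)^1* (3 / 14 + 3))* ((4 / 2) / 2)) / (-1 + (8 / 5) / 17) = 15300 / 539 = 28.39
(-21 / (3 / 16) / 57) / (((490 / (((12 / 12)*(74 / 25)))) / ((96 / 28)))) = -4736 / 116375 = -0.04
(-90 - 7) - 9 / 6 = -197 / 2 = -98.50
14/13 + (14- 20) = -64/13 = -4.92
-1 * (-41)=41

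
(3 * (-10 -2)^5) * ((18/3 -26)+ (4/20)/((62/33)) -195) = 24864662016/155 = 160417174.30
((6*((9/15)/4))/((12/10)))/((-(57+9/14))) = -7/538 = -0.01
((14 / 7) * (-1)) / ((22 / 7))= -7 / 11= -0.64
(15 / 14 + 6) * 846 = 41877 / 7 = 5982.43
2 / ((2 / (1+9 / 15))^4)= 512 / 625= 0.82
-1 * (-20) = 20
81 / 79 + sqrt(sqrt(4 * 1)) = 81 / 79 + sqrt(2) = 2.44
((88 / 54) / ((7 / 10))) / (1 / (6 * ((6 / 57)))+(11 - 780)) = -1760 / 580167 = -0.00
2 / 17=0.12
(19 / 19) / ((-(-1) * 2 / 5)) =2.50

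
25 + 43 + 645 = 713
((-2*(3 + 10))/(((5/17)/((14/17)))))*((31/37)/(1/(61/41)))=-90.75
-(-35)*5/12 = 175/12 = 14.58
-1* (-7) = 7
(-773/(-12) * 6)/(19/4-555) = -1546/2201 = -0.70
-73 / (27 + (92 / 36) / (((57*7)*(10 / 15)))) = -174762 / 64661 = -2.70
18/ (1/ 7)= 126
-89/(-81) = 89/81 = 1.10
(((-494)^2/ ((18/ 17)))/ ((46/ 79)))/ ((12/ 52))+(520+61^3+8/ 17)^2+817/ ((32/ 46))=148625128934561723/ 2871504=51758635521.51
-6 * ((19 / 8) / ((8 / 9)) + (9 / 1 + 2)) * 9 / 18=-2625 / 64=-41.02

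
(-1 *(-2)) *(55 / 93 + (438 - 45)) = 73208 / 93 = 787.18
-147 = -147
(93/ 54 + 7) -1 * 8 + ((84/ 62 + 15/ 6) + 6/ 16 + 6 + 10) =46765/ 2232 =20.95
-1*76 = -76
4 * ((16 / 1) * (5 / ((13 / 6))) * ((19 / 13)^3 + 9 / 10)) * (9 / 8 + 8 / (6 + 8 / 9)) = 1202443704 / 885391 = 1358.09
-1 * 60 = -60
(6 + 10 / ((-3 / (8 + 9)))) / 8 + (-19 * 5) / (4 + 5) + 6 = -98 / 9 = -10.89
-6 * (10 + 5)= -90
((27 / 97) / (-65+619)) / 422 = 27 / 22677436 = 0.00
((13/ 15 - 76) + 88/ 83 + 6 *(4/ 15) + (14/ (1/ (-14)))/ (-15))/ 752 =-73961/ 936240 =-0.08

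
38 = 38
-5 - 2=-7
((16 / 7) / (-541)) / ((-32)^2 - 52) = -4 / 920241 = -0.00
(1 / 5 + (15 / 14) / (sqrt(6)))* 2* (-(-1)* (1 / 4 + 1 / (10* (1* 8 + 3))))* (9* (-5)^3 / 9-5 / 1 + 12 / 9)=-3667* sqrt(6) / 308-3667 / 275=-42.50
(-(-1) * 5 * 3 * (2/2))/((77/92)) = 1380/77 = 17.92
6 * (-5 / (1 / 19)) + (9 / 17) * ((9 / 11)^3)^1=-12890829 / 22627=-569.71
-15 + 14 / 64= -473 / 32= -14.78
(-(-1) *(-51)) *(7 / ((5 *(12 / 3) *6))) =-119 / 40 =-2.98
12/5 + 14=82/5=16.40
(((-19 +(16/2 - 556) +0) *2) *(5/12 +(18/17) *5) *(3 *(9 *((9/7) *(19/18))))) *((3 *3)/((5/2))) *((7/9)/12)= -7530327/136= -55370.05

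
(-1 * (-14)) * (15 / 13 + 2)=574 / 13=44.15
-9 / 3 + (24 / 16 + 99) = 195 / 2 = 97.50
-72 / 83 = -0.87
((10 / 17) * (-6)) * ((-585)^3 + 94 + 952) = 12012034740 / 17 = 706590278.82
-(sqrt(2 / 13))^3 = -2 * sqrt(26) / 169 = -0.06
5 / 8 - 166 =-1323 / 8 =-165.38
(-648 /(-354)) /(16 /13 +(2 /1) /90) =63180 /43247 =1.46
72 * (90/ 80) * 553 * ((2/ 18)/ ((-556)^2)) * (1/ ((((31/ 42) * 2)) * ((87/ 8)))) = 34839/ 34739158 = 0.00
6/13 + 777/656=14037/8528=1.65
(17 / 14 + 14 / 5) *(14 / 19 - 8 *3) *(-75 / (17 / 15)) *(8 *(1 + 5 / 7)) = 78904800 / 931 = 84752.74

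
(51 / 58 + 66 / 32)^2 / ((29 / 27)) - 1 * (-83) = 568524547 / 6243584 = 91.06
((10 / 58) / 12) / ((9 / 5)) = 25 / 3132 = 0.01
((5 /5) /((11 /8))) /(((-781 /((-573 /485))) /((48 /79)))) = 220032 /329164165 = 0.00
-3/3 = -1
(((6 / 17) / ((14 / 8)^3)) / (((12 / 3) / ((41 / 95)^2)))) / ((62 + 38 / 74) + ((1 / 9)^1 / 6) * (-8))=161214624 / 3278681356825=0.00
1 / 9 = 0.11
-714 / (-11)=714 / 11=64.91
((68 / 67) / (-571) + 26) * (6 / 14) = 2983842 / 267799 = 11.14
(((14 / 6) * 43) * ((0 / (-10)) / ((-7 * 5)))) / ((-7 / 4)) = 0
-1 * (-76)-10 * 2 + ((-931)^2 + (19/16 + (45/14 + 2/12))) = 866821.57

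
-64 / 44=-16 / 11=-1.45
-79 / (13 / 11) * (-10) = 8690 / 13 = 668.46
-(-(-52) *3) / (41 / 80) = -12480 / 41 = -304.39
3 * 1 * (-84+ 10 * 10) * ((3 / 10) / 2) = 36 / 5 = 7.20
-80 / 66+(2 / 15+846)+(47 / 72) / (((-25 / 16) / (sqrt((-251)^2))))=1831646 / 2475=740.06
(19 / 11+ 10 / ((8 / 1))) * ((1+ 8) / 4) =1179 / 176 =6.70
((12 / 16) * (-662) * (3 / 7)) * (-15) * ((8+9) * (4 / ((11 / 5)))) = 7596450 / 77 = 98655.19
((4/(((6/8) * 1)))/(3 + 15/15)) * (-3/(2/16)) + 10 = -22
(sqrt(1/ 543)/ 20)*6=sqrt(543)/ 1810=0.01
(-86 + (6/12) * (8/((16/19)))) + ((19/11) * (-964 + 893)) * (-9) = 44989/44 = 1022.48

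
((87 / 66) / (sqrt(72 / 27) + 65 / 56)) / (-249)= 52780 / 11333069 - 90944 * sqrt(6) / 33999207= -0.00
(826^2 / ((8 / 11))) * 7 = 13133813 / 2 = 6566906.50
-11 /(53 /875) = -9625 /53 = -181.60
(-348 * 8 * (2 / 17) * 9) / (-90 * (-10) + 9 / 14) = -25984 / 7939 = -3.27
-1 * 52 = -52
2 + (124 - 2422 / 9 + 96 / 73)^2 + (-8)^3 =8705195686 / 431649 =20167.30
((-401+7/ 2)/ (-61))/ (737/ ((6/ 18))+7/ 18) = 0.00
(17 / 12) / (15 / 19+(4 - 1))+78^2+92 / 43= 226126145 / 37152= 6086.51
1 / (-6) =-1 / 6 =-0.17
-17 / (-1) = 17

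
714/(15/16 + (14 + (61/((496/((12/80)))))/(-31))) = 219569280/4593397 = 47.80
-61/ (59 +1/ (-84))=-5124/ 4955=-1.03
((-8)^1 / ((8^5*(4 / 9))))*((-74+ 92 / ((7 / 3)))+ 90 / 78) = 27369 / 1490944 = 0.02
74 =74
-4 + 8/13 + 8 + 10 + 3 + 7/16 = 3755/208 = 18.05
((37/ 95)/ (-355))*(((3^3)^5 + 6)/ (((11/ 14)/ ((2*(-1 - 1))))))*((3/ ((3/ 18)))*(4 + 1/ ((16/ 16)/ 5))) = 4816413533232/ 370975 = 12983121.59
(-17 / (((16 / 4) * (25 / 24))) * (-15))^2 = 93636 / 25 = 3745.44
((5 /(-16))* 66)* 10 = -825 /4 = -206.25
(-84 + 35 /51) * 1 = -4249 /51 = -83.31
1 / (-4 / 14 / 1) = -7 / 2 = -3.50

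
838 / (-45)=-838 / 45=-18.62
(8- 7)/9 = 1/9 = 0.11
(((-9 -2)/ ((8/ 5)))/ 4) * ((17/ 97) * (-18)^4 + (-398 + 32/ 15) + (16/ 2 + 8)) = -144188957/ 4656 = -30968.42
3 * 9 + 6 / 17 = 465 / 17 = 27.35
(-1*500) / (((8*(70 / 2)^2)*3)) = -5 / 294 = -0.02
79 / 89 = 0.89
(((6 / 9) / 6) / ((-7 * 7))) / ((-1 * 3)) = 1 / 1323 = 0.00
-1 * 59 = -59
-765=-765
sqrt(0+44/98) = sqrt(22)/7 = 0.67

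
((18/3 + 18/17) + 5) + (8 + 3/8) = 2779/136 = 20.43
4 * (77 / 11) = 28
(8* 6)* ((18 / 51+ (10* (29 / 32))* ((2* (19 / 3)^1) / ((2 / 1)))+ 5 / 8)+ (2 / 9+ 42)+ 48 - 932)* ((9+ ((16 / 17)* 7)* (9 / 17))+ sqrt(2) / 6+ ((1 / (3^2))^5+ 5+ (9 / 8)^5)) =-734230.33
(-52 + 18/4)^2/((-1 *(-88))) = 25.64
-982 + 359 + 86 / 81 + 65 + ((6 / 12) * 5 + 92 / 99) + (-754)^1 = -2329981 / 1782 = -1307.51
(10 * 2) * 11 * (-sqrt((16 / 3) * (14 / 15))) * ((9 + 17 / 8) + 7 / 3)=-7106 * sqrt(70) / 9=-6605.90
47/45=1.04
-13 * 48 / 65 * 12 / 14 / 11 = -288 / 385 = -0.75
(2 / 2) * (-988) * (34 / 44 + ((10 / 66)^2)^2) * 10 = -9060142780 / 1185921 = -7639.75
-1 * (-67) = 67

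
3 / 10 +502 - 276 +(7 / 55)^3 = 75302011 / 332750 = 226.30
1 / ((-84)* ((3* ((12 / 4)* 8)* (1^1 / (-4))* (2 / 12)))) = 1 / 252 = 0.00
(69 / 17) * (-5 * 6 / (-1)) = 2070 / 17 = 121.76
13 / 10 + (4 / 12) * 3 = 23 / 10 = 2.30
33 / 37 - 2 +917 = 33888 / 37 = 915.89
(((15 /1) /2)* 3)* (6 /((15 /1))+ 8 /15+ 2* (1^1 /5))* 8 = 240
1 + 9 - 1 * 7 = 3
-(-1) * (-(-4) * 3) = 12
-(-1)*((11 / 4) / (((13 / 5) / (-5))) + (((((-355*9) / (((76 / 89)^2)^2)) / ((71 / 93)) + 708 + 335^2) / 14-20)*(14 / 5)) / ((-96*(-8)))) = 12212477894153 / 555146608640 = 22.00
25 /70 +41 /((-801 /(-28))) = 20077 /11214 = 1.79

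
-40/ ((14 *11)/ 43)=-11.17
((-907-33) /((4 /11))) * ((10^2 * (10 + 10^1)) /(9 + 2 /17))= -17578000 /31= -567032.26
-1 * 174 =-174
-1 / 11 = -0.09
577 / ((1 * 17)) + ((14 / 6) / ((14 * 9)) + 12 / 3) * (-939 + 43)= -1637093 / 459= -3566.65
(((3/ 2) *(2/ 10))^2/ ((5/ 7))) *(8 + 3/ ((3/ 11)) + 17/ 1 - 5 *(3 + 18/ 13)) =11529/ 6500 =1.77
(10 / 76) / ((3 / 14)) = 35 / 57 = 0.61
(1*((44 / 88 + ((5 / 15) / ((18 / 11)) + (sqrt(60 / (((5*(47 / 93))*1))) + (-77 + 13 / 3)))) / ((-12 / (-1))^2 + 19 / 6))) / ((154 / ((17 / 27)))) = -33031 / 16521813 + 34*sqrt(1457) / 9586731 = -0.00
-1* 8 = -8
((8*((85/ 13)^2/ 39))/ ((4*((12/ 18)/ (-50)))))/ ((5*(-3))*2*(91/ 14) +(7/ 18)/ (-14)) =765000/ 907361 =0.84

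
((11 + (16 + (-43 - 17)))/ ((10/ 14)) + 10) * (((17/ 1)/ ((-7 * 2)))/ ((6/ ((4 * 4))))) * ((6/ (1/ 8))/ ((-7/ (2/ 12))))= -98464/ 735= -133.96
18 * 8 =144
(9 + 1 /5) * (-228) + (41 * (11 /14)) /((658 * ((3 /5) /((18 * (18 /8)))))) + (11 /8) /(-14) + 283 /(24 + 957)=-2094.11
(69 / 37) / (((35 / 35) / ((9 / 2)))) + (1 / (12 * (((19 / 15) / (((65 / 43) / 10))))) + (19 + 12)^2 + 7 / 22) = 2579602647 / 2660152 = 969.72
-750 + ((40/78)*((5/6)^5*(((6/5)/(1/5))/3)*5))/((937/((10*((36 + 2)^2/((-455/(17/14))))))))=-750.08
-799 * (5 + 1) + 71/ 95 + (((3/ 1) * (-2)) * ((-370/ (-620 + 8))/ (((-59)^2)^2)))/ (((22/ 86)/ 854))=-3095458051832189/ 645794754495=-4793.25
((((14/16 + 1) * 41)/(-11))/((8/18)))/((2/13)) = -102.21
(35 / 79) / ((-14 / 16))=-40 / 79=-0.51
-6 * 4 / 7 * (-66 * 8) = 12672 / 7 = 1810.29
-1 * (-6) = 6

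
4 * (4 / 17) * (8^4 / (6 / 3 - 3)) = -65536 / 17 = -3855.06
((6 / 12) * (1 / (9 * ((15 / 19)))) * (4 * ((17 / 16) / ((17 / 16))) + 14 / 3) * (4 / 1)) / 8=0.30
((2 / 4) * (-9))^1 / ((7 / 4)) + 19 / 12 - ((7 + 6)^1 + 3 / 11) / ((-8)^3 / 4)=-13075 / 14784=-0.88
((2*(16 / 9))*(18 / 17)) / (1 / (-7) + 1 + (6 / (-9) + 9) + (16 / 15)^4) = 22680000 / 63165659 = 0.36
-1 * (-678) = 678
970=970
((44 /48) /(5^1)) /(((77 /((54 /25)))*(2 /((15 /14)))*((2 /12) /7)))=81 /700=0.12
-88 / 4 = -22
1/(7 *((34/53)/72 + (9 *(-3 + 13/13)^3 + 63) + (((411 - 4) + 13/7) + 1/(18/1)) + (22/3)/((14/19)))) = 212/608253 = 0.00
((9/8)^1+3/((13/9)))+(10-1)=1269/104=12.20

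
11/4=2.75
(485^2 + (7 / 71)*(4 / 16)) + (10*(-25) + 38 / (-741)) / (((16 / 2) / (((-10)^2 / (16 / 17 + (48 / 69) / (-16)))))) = 900942419323 / 3887676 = 231743.19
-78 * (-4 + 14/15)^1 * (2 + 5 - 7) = 0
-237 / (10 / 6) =-711 / 5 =-142.20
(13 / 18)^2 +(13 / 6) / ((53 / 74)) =60905 / 17172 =3.55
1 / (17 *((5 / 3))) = 3 / 85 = 0.04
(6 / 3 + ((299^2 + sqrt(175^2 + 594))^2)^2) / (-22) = -31941086800439057039 / 11- 1429087504716040 * sqrt(31219) / 11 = -2926690075595990751.97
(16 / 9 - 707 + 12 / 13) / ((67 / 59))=-4861777 / 7839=-620.20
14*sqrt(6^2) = 84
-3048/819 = -1016/273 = -3.72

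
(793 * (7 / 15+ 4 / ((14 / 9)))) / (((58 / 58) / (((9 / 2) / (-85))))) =-758901 / 5950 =-127.55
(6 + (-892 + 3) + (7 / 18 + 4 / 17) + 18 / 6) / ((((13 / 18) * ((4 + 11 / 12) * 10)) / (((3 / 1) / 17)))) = -4843602 / 1108315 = -4.37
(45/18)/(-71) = -5/142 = -0.04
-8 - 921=-929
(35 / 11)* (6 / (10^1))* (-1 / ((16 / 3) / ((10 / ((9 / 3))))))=-105 / 88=-1.19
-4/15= -0.27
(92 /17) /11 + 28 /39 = 8824 /7293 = 1.21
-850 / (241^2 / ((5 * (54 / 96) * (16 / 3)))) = -12750 / 58081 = -0.22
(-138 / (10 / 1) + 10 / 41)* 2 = -5558 / 205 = -27.11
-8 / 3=-2.67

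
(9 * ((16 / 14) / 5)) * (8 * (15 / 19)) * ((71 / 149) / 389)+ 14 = 108046070 / 7708813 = 14.02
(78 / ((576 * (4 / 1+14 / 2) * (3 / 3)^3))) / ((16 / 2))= 13 / 8448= 0.00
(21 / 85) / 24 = 7 / 680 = 0.01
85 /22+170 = 3825 /22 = 173.86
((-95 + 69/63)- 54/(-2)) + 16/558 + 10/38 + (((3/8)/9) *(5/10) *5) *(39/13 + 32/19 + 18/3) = -38888131/593712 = -65.50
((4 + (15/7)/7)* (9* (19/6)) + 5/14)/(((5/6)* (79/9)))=325674/19355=16.83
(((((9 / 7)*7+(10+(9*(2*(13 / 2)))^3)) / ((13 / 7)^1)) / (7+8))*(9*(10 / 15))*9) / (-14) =-14414688 / 65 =-221764.43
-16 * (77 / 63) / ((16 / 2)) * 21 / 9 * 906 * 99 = -511588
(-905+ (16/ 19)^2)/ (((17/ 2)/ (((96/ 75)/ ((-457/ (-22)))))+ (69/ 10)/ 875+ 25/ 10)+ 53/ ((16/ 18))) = -2010925840000/ 444922735311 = -4.52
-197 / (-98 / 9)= 1773 / 98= 18.09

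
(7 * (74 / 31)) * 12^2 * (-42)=-3132864 / 31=-101060.13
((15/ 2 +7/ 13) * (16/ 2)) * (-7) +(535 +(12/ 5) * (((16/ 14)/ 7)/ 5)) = 84.92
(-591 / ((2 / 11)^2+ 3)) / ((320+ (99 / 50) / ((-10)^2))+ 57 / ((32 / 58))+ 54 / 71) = -50772810000 / 110505877411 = -0.46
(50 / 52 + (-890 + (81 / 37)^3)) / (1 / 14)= -12299.65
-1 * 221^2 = -48841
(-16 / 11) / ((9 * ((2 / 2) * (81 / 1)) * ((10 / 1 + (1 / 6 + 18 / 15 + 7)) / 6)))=-320 / 490941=-0.00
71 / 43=1.65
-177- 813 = -990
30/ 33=10/ 11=0.91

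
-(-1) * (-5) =-5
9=9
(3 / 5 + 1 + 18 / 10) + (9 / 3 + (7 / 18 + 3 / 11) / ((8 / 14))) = 29929 / 3960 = 7.56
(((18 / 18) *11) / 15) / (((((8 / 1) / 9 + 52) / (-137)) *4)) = -4521 / 9520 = -0.47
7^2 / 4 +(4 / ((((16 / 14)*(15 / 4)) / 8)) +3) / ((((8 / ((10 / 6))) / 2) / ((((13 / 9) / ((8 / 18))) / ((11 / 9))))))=4197 / 176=23.85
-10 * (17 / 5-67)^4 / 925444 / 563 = -5113031688 / 16282030375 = -0.31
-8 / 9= -0.89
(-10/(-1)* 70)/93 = 700/93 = 7.53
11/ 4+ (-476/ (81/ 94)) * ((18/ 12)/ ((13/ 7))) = -622555/ 1404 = -443.42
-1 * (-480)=480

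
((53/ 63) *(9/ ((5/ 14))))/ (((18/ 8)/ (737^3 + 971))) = 169734206176/ 45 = 3771871248.36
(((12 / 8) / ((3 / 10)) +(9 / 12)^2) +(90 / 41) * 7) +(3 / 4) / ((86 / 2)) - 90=-1947881 / 28208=-69.05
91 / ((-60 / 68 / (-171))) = 88179 / 5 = 17635.80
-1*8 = -8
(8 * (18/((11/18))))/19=2592/209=12.40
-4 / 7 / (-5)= 4 / 35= 0.11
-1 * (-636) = 636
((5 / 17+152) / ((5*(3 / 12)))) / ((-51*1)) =-3452 / 1445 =-2.39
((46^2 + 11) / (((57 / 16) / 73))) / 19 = 828112 / 361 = 2293.94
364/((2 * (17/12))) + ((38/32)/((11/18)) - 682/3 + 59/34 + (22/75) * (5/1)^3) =-262627/4488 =-58.52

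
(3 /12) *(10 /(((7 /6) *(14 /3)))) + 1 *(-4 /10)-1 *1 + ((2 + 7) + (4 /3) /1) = 13807 /1470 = 9.39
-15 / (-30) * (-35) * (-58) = 1015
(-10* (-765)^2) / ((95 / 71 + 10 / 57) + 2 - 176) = 23684055750 / 698053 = 33928.74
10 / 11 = 0.91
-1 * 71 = -71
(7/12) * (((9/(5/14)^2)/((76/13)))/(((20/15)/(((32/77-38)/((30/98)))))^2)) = 1372435266657/22990000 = 59697.05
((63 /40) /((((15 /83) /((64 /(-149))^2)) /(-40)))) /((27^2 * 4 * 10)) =-297472 /134871075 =-0.00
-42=-42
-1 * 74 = -74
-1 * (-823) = 823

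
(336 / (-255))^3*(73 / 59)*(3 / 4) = -76919808 / 36233375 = -2.12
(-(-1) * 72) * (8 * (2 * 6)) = 6912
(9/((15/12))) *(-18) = -648/5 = -129.60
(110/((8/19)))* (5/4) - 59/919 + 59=385.50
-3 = -3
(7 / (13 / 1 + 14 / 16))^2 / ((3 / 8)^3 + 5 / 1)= 0.05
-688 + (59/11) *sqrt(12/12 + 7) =-688 + 118 *sqrt(2)/11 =-672.83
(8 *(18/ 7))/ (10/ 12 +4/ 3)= 864/ 91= 9.49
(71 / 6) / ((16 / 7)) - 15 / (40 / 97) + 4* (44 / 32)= -2467 / 96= -25.70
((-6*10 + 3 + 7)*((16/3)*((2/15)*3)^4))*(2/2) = -512/75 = -6.83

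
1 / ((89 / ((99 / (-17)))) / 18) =-1782 / 1513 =-1.18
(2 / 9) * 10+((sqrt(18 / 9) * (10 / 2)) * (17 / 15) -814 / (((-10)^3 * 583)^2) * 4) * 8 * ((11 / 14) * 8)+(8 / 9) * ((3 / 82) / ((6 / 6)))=255618945388 / 113369484375+5984 * sqrt(2) / 21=405.24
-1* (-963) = 963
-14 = -14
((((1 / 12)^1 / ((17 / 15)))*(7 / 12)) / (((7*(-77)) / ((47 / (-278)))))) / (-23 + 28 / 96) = -47 / 79330636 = -0.00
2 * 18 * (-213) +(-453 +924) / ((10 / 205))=3975 / 2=1987.50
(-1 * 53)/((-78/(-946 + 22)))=-8162/13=-627.85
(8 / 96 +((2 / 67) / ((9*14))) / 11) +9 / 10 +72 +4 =71488283 / 928620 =76.98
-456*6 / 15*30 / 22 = -248.73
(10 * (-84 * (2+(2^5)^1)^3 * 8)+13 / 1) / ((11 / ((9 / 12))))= -18008377.30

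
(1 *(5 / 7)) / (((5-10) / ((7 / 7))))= -0.14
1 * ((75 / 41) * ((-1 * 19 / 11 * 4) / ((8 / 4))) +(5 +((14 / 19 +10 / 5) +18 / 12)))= 50001 / 17138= 2.92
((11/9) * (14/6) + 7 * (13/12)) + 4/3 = 1271/108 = 11.77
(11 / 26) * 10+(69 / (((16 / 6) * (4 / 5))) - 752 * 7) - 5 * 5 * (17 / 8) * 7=-2329309 / 416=-5599.30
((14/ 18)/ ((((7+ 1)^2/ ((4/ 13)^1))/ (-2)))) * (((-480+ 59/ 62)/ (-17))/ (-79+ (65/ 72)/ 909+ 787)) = -0.00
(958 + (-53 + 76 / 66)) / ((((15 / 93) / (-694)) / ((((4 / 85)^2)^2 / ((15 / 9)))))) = -9687840256 / 844421875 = -11.47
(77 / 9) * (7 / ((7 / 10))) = 770 / 9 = 85.56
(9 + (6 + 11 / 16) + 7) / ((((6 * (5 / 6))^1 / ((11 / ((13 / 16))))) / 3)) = 11979 / 65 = 184.29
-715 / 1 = -715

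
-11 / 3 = -3.67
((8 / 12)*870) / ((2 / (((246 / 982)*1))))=35670 / 491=72.65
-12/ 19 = -0.63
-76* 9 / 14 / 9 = -38 / 7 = -5.43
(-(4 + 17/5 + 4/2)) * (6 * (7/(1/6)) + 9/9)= -11891/5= -2378.20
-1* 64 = -64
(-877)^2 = 769129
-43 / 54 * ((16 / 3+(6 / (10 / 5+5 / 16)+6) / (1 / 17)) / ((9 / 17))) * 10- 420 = -72769210 / 26973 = -2697.85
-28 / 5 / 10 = -14 / 25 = -0.56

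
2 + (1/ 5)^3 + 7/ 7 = 376/ 125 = 3.01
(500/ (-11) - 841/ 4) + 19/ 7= -77921/ 308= -252.99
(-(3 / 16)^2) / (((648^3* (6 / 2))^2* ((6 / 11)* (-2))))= 11 / 227442304239437611008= 0.00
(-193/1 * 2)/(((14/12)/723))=-239209.71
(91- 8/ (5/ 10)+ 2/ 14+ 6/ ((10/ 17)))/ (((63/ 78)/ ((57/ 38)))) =38831/ 245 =158.49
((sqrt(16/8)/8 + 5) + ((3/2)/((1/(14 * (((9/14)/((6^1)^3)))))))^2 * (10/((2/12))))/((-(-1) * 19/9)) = 9 * sqrt(2)/152 + 3015/1216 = 2.56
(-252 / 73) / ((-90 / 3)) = 42 / 365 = 0.12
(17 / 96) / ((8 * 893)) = 17 / 685824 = 0.00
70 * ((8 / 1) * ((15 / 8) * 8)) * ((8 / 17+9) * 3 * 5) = 20286000 / 17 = 1193294.12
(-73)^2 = 5329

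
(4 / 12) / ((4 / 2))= 1 / 6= 0.17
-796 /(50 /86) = -34228 /25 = -1369.12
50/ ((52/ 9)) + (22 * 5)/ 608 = 34915/ 3952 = 8.83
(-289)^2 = 83521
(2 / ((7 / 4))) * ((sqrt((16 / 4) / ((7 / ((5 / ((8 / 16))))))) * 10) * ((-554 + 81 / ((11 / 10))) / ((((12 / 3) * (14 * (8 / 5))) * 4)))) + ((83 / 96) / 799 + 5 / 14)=192341 / 536928 -33025 * sqrt(70) / 7546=-36.26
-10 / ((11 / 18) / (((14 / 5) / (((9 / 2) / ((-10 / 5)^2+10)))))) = -1568 / 11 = -142.55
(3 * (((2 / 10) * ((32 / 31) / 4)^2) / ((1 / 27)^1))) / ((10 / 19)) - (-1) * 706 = 17010898 / 24025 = 708.05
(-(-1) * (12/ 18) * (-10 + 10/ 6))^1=-50/ 9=-5.56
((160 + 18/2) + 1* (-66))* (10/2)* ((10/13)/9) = 5150/117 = 44.02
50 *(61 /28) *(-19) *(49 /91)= -28975 /26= -1114.42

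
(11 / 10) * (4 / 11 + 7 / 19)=153 / 190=0.81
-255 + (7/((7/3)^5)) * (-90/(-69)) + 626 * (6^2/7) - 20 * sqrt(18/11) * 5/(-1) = 300 * sqrt(22)/11 + 163711929/55223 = 3092.48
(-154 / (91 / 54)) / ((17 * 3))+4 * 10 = 8444 / 221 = 38.21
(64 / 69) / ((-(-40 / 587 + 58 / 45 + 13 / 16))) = -9016320 / 19764613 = -0.46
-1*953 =-953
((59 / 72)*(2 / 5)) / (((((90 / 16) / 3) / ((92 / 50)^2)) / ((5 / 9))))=249688 / 759375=0.33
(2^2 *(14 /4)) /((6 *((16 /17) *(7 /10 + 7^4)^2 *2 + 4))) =2975 /13843596036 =0.00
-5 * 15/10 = -15/2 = -7.50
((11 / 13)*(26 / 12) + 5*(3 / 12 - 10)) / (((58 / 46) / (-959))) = 35684.17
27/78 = 9/26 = 0.35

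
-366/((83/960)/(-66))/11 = 2108160/83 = 25399.52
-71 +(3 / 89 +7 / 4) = -24641 / 356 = -69.22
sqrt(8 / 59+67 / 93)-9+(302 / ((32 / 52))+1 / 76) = 482.69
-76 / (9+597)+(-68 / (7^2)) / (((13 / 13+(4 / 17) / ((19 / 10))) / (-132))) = 26599886 / 163317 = 162.87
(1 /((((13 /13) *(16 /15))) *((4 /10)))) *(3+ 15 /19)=675 /76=8.88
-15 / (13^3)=-15 / 2197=-0.01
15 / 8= 1.88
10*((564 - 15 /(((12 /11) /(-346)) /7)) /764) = 338665 /764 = 443.28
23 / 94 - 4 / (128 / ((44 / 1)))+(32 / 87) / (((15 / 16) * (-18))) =-5087881 / 4416120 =-1.15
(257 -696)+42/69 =-10083/23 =-438.39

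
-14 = -14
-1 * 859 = -859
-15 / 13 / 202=-15 / 2626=-0.01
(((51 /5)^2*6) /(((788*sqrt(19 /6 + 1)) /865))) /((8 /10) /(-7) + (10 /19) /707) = -6044487309*sqrt(6) /5007740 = -2956.61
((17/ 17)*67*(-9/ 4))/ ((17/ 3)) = -1809/ 68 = -26.60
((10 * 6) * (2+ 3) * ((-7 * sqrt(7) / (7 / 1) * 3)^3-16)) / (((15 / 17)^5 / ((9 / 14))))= -8519142 * sqrt(7) / 125-45435424 / 7875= -186085.83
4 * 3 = 12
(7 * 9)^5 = 992436543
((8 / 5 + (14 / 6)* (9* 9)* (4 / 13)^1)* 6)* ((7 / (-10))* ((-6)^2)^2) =-105706944 / 325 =-325252.14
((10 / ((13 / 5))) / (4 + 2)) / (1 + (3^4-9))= 25 / 2847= 0.01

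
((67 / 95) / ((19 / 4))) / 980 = 67 / 442225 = 0.00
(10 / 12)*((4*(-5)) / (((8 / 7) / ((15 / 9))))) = -875 / 36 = -24.31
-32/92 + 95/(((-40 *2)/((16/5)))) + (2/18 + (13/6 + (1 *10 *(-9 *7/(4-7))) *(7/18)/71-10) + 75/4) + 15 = 23.03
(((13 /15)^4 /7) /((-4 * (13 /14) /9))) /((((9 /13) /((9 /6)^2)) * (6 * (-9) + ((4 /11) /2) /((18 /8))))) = 314171 /26690000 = 0.01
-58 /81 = -0.72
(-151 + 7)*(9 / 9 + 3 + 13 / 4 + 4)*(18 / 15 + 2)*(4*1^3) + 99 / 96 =-663519 / 32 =-20734.97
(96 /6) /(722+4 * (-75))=8 /211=0.04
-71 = -71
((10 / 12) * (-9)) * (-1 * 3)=45 / 2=22.50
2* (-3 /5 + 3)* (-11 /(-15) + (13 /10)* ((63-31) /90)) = 2152 /375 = 5.74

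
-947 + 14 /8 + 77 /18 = -33875 /36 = -940.97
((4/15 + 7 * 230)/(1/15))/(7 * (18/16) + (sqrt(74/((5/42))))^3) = -24154000/30498771261 + 2287866880 * sqrt(3885)/91496313783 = 1.56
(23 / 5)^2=529 / 25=21.16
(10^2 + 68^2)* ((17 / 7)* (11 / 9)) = 883388 / 63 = 14022.03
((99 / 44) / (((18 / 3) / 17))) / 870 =17 / 2320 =0.01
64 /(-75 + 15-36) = -2 /3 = -0.67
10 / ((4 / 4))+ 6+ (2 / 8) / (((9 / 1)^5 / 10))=1889573 / 118098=16.00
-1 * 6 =-6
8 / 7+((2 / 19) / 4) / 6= 1831 / 1596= 1.15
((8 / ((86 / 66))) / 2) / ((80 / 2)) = 33 / 430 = 0.08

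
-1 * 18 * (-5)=90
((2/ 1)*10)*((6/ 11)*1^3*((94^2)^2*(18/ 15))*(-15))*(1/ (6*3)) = -9368987520/ 11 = -851726138.18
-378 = -378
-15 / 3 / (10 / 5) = -5 / 2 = -2.50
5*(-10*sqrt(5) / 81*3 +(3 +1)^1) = 20-50*sqrt(5) / 27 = 15.86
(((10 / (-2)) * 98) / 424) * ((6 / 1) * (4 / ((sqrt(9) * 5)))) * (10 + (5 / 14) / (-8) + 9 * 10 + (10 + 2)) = -87773 / 424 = -207.01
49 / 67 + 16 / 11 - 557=-554.81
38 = 38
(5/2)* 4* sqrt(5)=10* sqrt(5)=22.36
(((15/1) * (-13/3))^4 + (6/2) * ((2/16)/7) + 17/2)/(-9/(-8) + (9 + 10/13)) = 1638540.06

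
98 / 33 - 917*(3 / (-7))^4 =-316549 / 11319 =-27.97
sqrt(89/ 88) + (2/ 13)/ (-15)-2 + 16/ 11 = -1192/ 2145 + sqrt(1958)/ 44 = 0.45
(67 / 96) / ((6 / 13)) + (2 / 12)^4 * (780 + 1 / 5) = 54799 / 25920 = 2.11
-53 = -53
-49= -49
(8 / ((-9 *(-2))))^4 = 256 / 6561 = 0.04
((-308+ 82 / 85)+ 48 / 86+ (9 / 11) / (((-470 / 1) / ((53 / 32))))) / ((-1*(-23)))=-37064665999 / 2781542720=-13.33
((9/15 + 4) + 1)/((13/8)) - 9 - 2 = -491/65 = -7.55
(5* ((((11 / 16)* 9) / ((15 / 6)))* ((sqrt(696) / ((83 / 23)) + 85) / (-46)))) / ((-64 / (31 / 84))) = 1023* sqrt(174) / 1189888 + 86955 / 659456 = 0.14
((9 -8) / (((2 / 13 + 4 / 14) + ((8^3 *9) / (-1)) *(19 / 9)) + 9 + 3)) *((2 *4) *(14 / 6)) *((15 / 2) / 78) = -245 / 1326174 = -0.00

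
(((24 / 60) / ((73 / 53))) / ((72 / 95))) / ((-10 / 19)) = -19133 / 26280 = -0.73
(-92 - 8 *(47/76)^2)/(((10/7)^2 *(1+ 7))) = -5.82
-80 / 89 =-0.90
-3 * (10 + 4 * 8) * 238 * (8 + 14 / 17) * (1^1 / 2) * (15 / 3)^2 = -3307500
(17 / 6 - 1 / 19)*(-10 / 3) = -1585 / 171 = -9.27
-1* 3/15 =-1/5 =-0.20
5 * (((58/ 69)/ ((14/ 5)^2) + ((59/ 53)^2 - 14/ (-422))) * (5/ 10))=27646480615/ 8015661276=3.45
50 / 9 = 5.56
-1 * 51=-51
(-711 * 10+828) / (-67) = 6282 / 67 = 93.76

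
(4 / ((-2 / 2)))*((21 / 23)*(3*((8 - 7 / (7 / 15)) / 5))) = 1764 / 115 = 15.34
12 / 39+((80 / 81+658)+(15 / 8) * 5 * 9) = 6264679 / 8424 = 743.67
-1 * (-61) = 61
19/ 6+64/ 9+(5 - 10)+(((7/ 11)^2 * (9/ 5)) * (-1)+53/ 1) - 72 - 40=-592973/ 10890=-54.45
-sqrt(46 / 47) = -sqrt(2162) / 47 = -0.99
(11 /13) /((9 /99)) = 9.31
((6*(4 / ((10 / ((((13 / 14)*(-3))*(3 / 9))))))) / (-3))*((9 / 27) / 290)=13 / 15225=0.00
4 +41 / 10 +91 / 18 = 592 / 45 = 13.16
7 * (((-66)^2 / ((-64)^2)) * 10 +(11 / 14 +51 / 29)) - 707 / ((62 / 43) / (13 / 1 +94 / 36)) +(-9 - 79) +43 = -31514679055 / 4142592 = -7607.48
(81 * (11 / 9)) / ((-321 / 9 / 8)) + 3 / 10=-23439 / 1070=-21.91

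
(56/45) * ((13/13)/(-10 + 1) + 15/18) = 364/405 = 0.90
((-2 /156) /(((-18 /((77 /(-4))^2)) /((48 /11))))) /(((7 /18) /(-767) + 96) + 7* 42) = 31801 /10768666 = 0.00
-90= -90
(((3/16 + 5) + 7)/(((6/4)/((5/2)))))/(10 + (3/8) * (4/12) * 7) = 325/174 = 1.87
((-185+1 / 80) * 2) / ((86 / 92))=-340377 / 860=-395.79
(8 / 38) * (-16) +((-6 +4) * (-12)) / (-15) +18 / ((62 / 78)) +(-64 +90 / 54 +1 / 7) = -2752952 / 61845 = -44.51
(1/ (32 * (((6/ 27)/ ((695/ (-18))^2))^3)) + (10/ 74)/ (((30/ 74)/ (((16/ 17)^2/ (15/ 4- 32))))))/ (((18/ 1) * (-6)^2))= 3680316034145904027137/ 252754420432896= 14560837.46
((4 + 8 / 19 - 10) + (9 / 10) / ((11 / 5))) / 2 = -2161 / 836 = -2.58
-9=-9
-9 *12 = -108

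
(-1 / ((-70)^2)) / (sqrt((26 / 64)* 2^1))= -sqrt(13) / 15925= -0.00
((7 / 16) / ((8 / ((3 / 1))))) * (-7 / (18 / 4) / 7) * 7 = -49 / 192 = -0.26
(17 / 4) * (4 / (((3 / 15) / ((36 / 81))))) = 340 / 9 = 37.78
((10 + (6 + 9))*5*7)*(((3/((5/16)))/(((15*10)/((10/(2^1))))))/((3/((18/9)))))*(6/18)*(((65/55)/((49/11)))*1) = 1040/63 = 16.51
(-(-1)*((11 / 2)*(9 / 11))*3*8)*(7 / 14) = 54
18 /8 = 9 /4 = 2.25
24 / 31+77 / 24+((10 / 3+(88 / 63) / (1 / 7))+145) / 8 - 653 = -702247 / 1116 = -629.25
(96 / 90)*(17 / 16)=17 / 15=1.13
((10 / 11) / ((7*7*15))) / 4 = 1 / 3234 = 0.00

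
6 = 6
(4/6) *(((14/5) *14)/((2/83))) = 1084.53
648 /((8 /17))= 1377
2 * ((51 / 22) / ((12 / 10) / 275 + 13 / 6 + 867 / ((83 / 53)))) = 3174750 / 380582363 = 0.01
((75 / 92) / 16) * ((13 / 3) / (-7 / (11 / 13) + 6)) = -143 / 1472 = -0.10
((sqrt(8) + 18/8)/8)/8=9/256 + sqrt(2)/32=0.08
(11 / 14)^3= 1331 / 2744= 0.49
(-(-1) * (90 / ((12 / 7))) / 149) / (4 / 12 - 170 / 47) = -14805 / 137974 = -0.11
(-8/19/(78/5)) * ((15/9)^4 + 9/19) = -252080/1140399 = -0.22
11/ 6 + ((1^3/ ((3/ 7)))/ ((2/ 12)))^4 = 230507/ 6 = 38417.83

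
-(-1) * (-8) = -8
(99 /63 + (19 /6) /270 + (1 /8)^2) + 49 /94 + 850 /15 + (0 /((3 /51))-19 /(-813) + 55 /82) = 5635870976731 /94751052480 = 59.48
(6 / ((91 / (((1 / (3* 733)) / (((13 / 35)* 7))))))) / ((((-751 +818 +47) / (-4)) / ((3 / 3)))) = -20 / 49426923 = -0.00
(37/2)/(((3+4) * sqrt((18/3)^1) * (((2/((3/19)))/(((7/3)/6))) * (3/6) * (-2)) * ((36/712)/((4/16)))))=-3293 * sqrt(6)/49248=-0.16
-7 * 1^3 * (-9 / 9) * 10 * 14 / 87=980 / 87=11.26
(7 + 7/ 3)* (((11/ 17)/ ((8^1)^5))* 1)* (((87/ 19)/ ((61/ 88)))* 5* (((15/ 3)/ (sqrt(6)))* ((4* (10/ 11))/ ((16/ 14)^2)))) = 13677125* sqrt(6)/ 968441856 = 0.03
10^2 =100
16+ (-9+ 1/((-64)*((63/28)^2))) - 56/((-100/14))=120179/8100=14.84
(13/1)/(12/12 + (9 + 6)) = 13/16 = 0.81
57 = 57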